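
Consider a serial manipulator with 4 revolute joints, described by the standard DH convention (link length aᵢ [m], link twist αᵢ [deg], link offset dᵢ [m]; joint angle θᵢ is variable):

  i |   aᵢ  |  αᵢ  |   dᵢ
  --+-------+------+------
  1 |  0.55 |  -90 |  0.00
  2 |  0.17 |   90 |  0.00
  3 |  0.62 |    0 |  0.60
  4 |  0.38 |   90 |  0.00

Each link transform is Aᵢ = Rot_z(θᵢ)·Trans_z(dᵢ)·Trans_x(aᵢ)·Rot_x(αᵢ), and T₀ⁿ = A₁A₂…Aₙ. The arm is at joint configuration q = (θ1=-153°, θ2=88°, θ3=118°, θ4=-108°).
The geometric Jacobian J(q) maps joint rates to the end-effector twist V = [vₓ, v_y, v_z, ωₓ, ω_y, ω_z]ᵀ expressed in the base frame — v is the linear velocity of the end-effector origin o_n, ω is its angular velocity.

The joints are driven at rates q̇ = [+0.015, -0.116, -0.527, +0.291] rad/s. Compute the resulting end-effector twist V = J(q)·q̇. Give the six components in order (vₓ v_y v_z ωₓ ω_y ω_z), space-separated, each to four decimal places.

0.0122 -0.0863 -0.2333 0.1575 0.2104 0.0068

o_n = [-0.7537, -1.0725, -0.2321]
J₁: ẑ×o_n = [1.0725, -0.7537, 0.0000], ω = ẑ
J2: z=[0.4540, -0.8910, 0.0000] o=[-0.4901, -0.2497, 0.0000] → [0.2068, 0.1054, -0.6085, 0.4540, -0.8910, 0.0000]
J3: z=[-0.8905, -0.4537, 0.0349] o=[-0.4953, -0.2524, -0.1699] → [0.0568, -0.0644, 0.6130, -0.8905, -0.4537, 0.0349]
J4: z=[-0.8905, -0.4537, 0.0349] o=[-0.7720, -1.0078, 0.1419] → [0.1719, -0.3324, 0.0659, -0.8905, -0.4537, 0.0349]
V = J·q̇ = [0.0122, -0.0863, -0.2333, 0.1575, 0.2104, 0.0068]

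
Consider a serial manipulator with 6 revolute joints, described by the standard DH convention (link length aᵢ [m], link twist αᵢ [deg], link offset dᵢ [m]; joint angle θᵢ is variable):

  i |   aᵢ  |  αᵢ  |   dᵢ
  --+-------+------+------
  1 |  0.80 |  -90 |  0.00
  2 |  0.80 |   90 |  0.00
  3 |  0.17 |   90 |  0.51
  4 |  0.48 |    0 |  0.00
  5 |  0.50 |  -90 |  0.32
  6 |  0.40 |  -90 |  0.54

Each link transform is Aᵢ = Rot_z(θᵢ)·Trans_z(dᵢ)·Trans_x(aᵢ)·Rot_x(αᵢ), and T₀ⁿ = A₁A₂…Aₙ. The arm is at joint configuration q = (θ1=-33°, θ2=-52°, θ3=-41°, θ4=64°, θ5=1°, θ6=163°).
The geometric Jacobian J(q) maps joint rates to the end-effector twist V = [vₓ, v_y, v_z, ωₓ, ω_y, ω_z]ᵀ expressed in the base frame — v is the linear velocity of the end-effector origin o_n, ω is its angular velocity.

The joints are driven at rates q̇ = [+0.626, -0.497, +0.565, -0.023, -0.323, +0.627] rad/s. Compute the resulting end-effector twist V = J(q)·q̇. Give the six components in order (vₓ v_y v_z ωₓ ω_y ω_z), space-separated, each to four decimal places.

-0.6629 0.1530 -0.2764 -0.5782 0.5387 0.9779

o_n = [0.0865, -0.1925, 1.2758]
J₁: ẑ×o_n = [0.1925, 0.0865, -0.0000], ω = ẑ
J2: z=[0.5446, 0.8387, 0.0000] o=[0.6709, -0.4357, 0.0000] → [1.0700, -0.6948, 0.6226, 0.5446, 0.8387, 0.0000]
J3: z=[-0.6609, 0.4292, 0.6157] o=[1.0840, -0.7040, 0.6304] → [-0.0379, -0.1876, 0.0901, -0.6609, 0.4292, 0.6157]
J4: z=[-0.7498, -0.4130, -0.5170] o=[0.7525, -0.6216, 1.0455] → [0.1268, 0.5170, -0.5968, -0.7498, -0.4130, -0.5170]
J5: z=[-0.7498, -0.4130, -0.5170] o=[0.4742, -0.6055, 1.4362] → [0.2798, 0.0801, -0.4698, -0.7498, -0.4130, -0.5170]
J6: z=[-0.3086, 0.9094, -0.2788] o=[-0.0584, -0.7129, 1.6755] → [-0.2184, -0.1638, -0.2924, -0.3086, 0.9094, -0.2788]
V = J·q̇ = [-0.6629, 0.1530, -0.2764, -0.5782, 0.5387, 0.9779]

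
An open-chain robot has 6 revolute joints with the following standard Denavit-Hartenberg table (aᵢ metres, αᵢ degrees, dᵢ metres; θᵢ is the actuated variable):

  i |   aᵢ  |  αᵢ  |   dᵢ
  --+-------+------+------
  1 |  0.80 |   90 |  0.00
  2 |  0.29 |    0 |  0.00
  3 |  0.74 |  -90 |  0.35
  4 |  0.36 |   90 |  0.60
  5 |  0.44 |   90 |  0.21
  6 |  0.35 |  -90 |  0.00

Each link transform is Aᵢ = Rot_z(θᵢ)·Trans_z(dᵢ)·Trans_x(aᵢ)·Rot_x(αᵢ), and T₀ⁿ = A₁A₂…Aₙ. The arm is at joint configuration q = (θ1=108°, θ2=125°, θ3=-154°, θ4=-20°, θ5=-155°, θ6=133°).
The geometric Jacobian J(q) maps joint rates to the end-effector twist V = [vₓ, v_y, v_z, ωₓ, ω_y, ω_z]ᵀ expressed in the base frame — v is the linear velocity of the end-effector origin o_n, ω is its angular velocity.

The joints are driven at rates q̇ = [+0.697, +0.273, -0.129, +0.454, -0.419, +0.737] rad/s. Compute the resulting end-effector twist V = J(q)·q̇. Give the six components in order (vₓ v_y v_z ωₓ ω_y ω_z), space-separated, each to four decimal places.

-1.4294 0.5360 0.0207 -0.4665 0.2830 1.7507

o_n = [0.3321, 1.7241, 0.3255]
J₁: ẑ×o_n = [-1.7241, 0.3321, 0.0000], ω = ẑ
J2: z=[0.9511, 0.3090, 0.0000] o=[-0.2472, 0.7608, 0.0000] → [0.1006, -0.3096, 0.7371, 0.9511, 0.3090, 0.0000]
J3: z=[0.9511, 0.3090, 0.0000] o=[-0.1958, 0.6026, 0.2376] → [0.0272, -0.0837, 0.9034, 0.9511, 0.3090, 0.0000]
J4: z=[-0.1498, 0.4611, 0.8746] o=[-0.0629, 1.3263, -0.1212] → [-0.1419, 0.4124, -0.2417, -0.1498, 0.4611, 0.8746]
J5: z=[0.9861, 0.0059, 0.1658] o=[-0.1272, 1.9224, 0.2396] → [0.0334, -0.0086, -0.1983, 0.9861, 0.0059, 0.1658]
J6: z=[-0.1659, 0.0429, 0.9852] o=[0.0793, 1.4841, 0.2934] → [-0.2351, 0.2543, -0.0507, -0.1659, 0.0429, 0.9852]
V = J·q̇ = [-1.4294, 0.5360, 0.0207, -0.4665, 0.2830, 1.7507]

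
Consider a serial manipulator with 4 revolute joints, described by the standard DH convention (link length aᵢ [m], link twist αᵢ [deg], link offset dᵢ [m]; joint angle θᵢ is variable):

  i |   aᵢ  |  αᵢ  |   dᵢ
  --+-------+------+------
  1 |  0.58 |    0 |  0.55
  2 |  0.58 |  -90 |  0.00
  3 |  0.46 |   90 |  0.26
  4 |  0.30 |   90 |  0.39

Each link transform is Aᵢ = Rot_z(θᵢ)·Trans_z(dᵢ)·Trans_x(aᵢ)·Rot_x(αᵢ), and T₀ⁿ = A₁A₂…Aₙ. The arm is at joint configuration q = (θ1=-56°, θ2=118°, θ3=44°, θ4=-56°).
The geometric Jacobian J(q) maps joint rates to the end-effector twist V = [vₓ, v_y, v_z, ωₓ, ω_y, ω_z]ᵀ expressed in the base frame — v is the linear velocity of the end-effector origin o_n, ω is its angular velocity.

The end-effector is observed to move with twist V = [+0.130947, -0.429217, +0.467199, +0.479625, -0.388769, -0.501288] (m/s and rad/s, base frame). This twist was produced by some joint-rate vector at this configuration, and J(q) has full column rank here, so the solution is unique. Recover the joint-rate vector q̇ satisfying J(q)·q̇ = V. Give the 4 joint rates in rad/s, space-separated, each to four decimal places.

-0.7530 0.3740 -0.6060 -0.1700

o_n = [0.9258, 0.6745, 0.3945]
J₁: ẑ×o_n = [-0.6745, 0.9258, 0.0000], ω = ẑ
J2: z=[0.0000, 0.0000, 1.0000] o=[0.3243, -0.4808, 0.5500] → [-1.1553, 0.6015, 0.0000, 0.0000, 0.0000, 1.0000]
J3: z=[-0.8829, 0.4695, 0.0000] o=[0.5966, 0.0313, 0.5500] → [-0.0730, -0.1373, -0.7225, -0.8829, 0.4695, 0.0000]
J4: z=[0.3261, 0.6133, 0.7193] o=[0.5224, 0.4455, 0.2305] → [-0.0641, 0.2367, -0.1728, 0.3261, 0.6133, 0.7193]
q̇ = J⁺·V = [-0.7530, 0.3740, -0.6060, -0.1700]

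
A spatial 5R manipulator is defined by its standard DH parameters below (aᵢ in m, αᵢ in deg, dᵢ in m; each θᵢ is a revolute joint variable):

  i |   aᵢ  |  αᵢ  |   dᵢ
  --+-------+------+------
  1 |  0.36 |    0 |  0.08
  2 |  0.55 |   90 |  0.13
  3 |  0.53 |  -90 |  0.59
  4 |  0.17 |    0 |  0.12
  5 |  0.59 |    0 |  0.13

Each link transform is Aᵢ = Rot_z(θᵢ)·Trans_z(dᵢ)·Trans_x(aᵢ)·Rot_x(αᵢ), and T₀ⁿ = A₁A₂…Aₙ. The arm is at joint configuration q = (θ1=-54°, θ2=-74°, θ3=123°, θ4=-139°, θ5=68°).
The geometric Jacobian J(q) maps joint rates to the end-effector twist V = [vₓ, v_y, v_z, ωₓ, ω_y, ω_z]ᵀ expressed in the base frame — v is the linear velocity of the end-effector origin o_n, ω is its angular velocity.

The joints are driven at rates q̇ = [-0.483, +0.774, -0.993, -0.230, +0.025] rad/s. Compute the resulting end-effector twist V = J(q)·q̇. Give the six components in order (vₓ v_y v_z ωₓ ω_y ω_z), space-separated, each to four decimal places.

o_n = [-0.7912, 0.4708, 0.5718]
J₁: ẑ×o_n = [-0.4708, -0.7912, 0.0000], ω = ẑ
J2: z=[0.0000, 0.0000, 1.0000] o=[0.2116, -0.2912, 0.0800] → [-0.7620, -1.0028, 0.0000, 0.0000, 0.0000, 1.0000]
J3: z=[-0.7880, 0.6157, 0.0000] o=[-0.1270, -0.7247, 0.2100] → [0.2228, 0.2851, -0.5331, -0.7880, 0.6157, 0.0000]
J4: z=[0.5163, 0.6609, -0.5446] o=[-0.4142, -0.1339, 0.6545] → [0.2747, 0.2480, 0.5614, 0.5163, 0.6609, -0.5446]
J5: z=[0.5163, 0.6609, -0.5446] o=[-0.4832, -0.0410, 0.4815] → [0.3384, 0.1212, 0.4679, 0.5163, 0.6609, -0.5446]
V = J·q̇ = [-0.6383, -0.7312, 0.4119, 0.6766, -0.7468, 0.4027]

-0.6383 -0.7312 0.4119 0.6766 -0.7468 0.4027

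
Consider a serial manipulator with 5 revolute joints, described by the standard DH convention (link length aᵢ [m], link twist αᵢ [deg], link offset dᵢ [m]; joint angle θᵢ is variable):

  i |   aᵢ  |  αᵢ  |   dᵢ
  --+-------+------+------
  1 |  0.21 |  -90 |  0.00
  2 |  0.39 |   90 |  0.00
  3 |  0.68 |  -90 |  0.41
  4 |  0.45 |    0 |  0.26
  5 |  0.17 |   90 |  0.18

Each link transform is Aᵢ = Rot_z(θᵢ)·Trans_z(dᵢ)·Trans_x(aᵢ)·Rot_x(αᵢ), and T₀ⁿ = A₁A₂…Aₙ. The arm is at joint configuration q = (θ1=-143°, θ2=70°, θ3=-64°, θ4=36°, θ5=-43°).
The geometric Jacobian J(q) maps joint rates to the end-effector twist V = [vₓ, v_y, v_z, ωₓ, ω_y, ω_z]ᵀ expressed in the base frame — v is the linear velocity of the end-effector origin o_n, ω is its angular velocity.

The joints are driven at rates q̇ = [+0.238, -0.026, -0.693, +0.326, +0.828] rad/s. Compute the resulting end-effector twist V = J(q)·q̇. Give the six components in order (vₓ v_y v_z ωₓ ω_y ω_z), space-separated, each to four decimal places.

-0.0185 0.4770 0.5185 0.5256 -0.2048 -0.9737

o_n = [-1.1922, 0.2250, -1.1808]
J₁: ẑ×o_n = [-0.2250, -1.1922, 0.0000], ω = ẑ
J2: z=[0.6018, -0.7986, 0.0000] o=[-0.1677, -0.1264, 0.0000] → [0.9431, 0.7106, -0.6067, 0.6018, -0.7986, 0.0000]
J3: z=[-0.7505, -0.5655, 0.3420] o=[-0.2742, -0.2067, -0.3665] → [0.3129, -0.9251, -0.8431, -0.7505, -0.5655, 0.3420]
J4: z=[0.0183, -0.5351, -0.8446] o=[-1.0312, -0.0118, -0.5064] → [0.5609, 0.1483, -0.0818, 0.0183, -0.5351, -0.8446]
J5: z=[0.0183, -0.5351, -0.8446] o=[-1.0684, 0.2272, -0.9664] → [0.1129, 0.1084, -0.0662, 0.0183, -0.5351, -0.8446]
V = J·q̇ = [-0.0185, 0.4770, 0.5185, 0.5256, -0.2048, -0.9737]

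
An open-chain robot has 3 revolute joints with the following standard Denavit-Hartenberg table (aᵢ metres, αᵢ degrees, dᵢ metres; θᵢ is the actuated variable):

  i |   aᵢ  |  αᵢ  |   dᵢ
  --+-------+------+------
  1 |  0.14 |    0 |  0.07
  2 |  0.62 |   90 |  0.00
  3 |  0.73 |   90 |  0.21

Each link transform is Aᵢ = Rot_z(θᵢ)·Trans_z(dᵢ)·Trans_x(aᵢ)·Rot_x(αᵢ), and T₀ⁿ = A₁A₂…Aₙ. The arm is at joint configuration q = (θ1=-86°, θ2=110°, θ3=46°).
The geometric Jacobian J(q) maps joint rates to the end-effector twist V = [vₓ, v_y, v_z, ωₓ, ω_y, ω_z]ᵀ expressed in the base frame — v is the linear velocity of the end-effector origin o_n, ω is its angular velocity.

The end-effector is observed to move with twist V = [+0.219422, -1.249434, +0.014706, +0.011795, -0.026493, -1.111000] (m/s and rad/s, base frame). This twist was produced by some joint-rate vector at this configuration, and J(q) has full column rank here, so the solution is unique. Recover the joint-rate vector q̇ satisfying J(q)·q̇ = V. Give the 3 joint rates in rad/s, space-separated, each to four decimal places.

-0.4500 -0.6610 0.0290

o_n = [1.1248, 0.1269, 0.5951]
J₁: ẑ×o_n = [-0.1269, 1.1248, 0.0000], ω = ẑ
J2: z=[0.0000, 0.0000, 1.0000] o=[0.0098, -0.1397, 0.0700] → [-0.2666, 1.1151, 0.0000, 0.0000, 0.0000, 1.0000]
J3: z=[0.4067, -0.9135, 0.0000] o=[0.5762, 0.1125, 0.0700] → [-0.4797, -0.2136, 0.5071, 0.4067, -0.9135, 0.0000]
q̇ = J⁺·V = [-0.4500, -0.6610, 0.0290]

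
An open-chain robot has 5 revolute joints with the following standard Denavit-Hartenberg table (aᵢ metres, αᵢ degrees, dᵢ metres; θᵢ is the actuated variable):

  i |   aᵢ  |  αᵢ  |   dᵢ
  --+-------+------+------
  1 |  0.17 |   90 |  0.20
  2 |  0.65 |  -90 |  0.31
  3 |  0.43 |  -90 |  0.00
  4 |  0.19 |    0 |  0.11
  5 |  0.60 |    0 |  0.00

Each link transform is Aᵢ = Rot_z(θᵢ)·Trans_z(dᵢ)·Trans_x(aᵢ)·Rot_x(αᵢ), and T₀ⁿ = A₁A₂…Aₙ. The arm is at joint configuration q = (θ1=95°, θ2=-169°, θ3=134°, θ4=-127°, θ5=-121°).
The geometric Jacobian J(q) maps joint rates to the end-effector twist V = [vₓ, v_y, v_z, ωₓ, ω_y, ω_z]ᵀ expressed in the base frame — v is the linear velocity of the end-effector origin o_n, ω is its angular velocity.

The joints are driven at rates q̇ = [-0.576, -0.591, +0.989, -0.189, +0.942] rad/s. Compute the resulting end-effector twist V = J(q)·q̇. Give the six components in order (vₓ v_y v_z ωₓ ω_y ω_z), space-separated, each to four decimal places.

o_n = [0.3552, -0.3761, 0.5003]
J₁: ẑ×o_n = [0.3761, 0.3552, -0.0000], ω = ẑ
J2: z=[0.9962, 0.0872, 0.0000] o=[-0.0148, 0.1694, 0.2000] → [0.0262, -0.2991, -0.5756, 0.9962, 0.0872, 0.0000]
J3: z=[-0.0166, 0.1901, -0.9816] o=[0.3496, -0.4393, 0.0760] → [0.1427, 0.0016, -0.0021, -0.0166, 0.1901, -0.9816]
J4: z=[0.6305, 0.7640, 0.1373] o=[0.0159, -0.1741, 0.1330] → [0.3083, -0.1850, -0.3865, 0.6305, 0.7640, 0.1373]
J5: z=[0.6305, 0.7640, 0.1373] o=[0.1715, -0.1317, -0.0160] → [0.4280, -0.3003, -0.2944, 0.6305, 0.7640, 0.1373]
V = J·q̇ = [0.2539, -0.2741, 0.1338, -0.1305, 0.7118, -1.4435]

0.2539 -0.2741 0.1338 -0.1305 0.7118 -1.4435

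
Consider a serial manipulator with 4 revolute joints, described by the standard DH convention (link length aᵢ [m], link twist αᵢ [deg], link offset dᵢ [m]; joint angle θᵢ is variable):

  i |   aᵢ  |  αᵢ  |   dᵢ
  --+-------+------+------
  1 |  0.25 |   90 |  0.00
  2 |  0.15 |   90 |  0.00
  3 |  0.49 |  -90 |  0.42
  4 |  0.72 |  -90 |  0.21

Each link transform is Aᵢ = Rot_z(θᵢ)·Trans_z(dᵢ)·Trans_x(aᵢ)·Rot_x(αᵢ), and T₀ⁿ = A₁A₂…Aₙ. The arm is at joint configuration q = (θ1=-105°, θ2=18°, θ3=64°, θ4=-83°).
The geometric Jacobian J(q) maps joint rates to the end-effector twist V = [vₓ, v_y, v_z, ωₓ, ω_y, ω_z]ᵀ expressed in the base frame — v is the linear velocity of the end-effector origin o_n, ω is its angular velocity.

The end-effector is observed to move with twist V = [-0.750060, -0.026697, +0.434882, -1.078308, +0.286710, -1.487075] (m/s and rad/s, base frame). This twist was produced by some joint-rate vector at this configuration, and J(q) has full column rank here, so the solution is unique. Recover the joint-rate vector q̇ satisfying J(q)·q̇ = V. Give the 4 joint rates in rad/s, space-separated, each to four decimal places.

o_n = [-0.7988, -0.6190, -1.0128]
J₁: ẑ×o_n = [0.6190, -0.7988, 0.0000], ω = ẑ
J2: z=[-0.9659, 0.2588, 0.0000] o=[-0.0647, -0.2415, 0.0000] → [-0.2621, -0.9783, 0.5546, -0.9659, 0.2588, 0.0000]
J3: z=[-0.0800, -0.2985, -0.9511] o=[-0.1016, -0.3793, 0.0464] → [0.0882, 0.5783, -0.1889, -0.0800, -0.2985, -0.9511]
J4: z=[-0.2022, 0.9391, -0.2777] o=[-0.6135, -0.5880, -0.2867] → [-0.6905, -0.0954, 0.1803, -0.2022, 0.9391, -0.2777]
q̇ = J⁺·V = [-0.5730, 0.9790, 0.8700, 0.3120]

-0.5730 0.9790 0.8700 0.3120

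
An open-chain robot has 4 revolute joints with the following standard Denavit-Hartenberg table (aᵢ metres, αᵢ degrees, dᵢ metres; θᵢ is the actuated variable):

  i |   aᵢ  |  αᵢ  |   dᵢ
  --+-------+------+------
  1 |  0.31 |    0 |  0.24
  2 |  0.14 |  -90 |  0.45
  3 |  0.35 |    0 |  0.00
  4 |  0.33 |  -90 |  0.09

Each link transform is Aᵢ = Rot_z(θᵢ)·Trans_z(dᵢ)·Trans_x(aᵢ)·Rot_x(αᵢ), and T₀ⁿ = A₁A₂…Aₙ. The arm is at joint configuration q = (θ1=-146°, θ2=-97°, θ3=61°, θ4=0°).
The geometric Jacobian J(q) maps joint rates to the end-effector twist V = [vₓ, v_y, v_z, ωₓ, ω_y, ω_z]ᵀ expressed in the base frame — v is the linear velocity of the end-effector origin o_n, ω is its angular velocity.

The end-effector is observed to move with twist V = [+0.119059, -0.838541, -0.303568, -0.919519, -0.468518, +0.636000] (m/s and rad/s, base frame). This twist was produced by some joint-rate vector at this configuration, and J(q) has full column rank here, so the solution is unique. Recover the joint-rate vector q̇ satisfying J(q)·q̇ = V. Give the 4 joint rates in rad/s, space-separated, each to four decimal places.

o_n = [-0.5504, 0.2043, 0.0953]
J₁: ẑ×o_n = [-0.2043, -0.5504, 0.0000], ω = ẑ
J2: z=[0.0000, 0.0000, 1.0000] o=[-0.2570, -0.1733, 0.2400] → [-0.3776, -0.2934, 0.0000, 0.0000, 0.0000, 1.0000]
J3: z=[-0.8910, -0.4540, 0.0000] o=[-0.3206, -0.0486, 0.6900] → [0.2700, -0.5299, -0.3297, -0.8910, -0.4540, 0.0000]
J4: z=[-0.8910, -0.4540, 0.0000] o=[-0.3976, 0.1026, 0.3839] → [0.1310, -0.2572, -0.1600, -0.8910, -0.4540, 0.0000]
q̇ = J⁺·V = [0.6380, -0.0020, 0.8160, 0.2160]

0.6380 -0.0020 0.8160 0.2160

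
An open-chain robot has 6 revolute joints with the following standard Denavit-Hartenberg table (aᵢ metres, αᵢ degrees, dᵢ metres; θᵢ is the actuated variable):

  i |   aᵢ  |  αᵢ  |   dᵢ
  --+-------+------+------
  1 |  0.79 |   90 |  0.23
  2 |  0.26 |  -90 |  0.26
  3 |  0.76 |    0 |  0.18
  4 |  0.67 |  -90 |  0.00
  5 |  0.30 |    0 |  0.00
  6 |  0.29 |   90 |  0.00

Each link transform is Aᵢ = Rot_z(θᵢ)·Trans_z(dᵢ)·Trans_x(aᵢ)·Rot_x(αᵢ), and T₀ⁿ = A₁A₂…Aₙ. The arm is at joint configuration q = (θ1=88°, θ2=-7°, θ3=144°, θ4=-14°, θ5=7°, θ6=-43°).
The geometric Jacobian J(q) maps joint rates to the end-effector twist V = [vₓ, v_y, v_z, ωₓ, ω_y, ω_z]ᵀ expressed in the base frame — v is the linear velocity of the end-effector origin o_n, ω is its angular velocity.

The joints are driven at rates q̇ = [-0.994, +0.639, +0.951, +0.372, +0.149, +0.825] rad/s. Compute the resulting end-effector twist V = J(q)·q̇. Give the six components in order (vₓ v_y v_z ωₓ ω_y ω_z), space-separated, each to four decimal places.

o_n = [-1.1173, -0.2522, 0.6790]
J₁: ẑ×o_n = [0.2522, -1.1173, 0.0000], ω = ẑ
J2: z=[0.9994, -0.0349, 0.0000] o=[0.0276, 0.7895, 0.2300] → [-0.0157, -0.4487, -1.0811, 0.9994, -0.0349, 0.0000]
J3: z=[0.0043, 0.1218, 0.9925] o=[0.2964, 1.0383, 0.1983] → [1.3395, -1.4052, 0.1667, 0.0043, 0.1218, 0.9925]
J4: z=[0.0043, 0.1218, 0.9925] o=[-0.1706, 0.4660, 0.4519] → [0.7405, -0.9406, 0.1123, 0.0043, 0.1218, 0.9925]
J5: z=[0.6159, -0.7823, 0.0934] o=[-0.6984, 0.0567, 0.5044] → [-0.1078, -0.1466, -0.5179, 0.6159, -0.7823, 0.0934]
J6: z=[0.6159, -0.7823, 0.0934] o=[-0.9332, -0.1297, 0.4914] → [-0.1353, -0.1327, -0.2195, 0.6159, -0.7823, 0.0934]
V = J·q̇ = [1.1609, -0.9937, -0.7488, 1.2441, -0.6231, 0.4101]

1.1609 -0.9937 -0.7488 1.2441 -0.6231 0.4101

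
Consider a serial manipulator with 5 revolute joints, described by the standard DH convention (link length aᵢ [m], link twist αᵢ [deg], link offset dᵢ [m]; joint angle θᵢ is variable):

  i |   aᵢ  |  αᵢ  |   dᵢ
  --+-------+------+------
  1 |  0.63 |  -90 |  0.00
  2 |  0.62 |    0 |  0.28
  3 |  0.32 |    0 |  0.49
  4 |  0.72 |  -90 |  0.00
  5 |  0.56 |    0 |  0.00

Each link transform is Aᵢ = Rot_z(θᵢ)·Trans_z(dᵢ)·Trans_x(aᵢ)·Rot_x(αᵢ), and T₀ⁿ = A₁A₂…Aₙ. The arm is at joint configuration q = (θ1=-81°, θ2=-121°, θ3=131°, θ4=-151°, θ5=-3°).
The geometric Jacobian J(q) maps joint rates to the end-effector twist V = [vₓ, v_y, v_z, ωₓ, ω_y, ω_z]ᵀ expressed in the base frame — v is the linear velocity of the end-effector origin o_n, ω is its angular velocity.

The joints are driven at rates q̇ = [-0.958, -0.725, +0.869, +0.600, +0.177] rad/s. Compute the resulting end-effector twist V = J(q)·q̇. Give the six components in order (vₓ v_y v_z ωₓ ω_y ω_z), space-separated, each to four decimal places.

o_n = [0.7318, 0.4888, 1.2809]
J₁: ẑ×o_n = [-0.4888, 0.7318, 0.0000], ω = ẑ
J2: z=[0.9877, 0.1564, 0.0000] o=[0.0986, -0.6222, 0.0000] → [0.2004, -1.2652, 0.9983, 0.9877, 0.1564, 0.0000]
J3: z=[0.9877, 0.1564, 0.0000] o=[0.3252, -0.2630, 0.5314] → [0.1172, -0.7403, 0.6790, 0.9877, 0.1564, 0.0000]
J4: z=[0.9877, 0.1564, 0.0000] o=[0.8584, -0.4977, 0.4759] → [0.1259, -0.7951, 0.9942, 0.9877, 0.1564, 0.0000]
J5: z=[0.0984, -0.6216, 0.7771] o=[0.7709, 0.0550, 0.9290] → [-0.5559, -0.0650, 0.0184, 0.0984, -0.6216, 0.7771]
V = J·q̇ = [0.4021, -0.9157, 0.4660, 0.7523, 0.0064, -0.8204]

0.4021 -0.9157 0.4660 0.7523 0.0064 -0.8204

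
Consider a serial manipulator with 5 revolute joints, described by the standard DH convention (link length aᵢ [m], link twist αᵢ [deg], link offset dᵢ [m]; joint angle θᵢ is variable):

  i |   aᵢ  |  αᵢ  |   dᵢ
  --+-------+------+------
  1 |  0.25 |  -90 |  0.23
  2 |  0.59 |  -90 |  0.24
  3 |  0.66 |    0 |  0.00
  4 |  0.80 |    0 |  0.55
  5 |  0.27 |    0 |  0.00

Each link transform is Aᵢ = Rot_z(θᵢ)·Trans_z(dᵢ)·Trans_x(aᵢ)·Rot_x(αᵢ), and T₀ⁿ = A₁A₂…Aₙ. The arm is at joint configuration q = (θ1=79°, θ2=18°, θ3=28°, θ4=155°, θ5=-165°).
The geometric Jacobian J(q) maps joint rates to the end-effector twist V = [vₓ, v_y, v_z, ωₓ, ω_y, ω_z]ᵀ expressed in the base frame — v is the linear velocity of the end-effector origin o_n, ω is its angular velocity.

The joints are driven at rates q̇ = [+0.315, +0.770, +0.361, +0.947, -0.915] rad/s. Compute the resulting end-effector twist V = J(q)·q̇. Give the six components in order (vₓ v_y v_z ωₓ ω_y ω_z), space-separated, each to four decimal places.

-1.0455 -0.4113 -0.3032 -0.7790 0.0277 -0.0588

o_n = [0.2391, 0.6461, -0.4880]
J₁: ẑ×o_n = [-0.6461, 0.2391, 0.0000], ω = ẑ
J2: z=[-0.9816, 0.1908, 0.0000] o=[0.0477, 0.2454, 0.2300] → [-0.1370, -0.7048, -0.4298, -0.9816, 0.1908, 0.0000]
J3: z=[-0.0590, -0.3033, -0.9511] o=[-0.0808, 0.8420, 0.0477] → [-0.0239, -0.3358, 0.1086, -0.0590, -0.3033, -0.9511]
J4: z=[-0.0590, -0.3033, -0.9511] o=[0.3291, 1.3269, -0.1324] → [-0.5397, 0.0646, 0.0128, -0.0590, -0.3033, -0.9511]
J5: z=[-0.0590, -0.3033, -0.9511] o=[0.1106, 0.4222, -0.4086] → [0.2369, -0.1269, 0.0258, -0.0590, -0.3033, -0.9511]
V = J·q̇ = [-1.0455, -0.4113, -0.3032, -0.7790, 0.0277, -0.0588]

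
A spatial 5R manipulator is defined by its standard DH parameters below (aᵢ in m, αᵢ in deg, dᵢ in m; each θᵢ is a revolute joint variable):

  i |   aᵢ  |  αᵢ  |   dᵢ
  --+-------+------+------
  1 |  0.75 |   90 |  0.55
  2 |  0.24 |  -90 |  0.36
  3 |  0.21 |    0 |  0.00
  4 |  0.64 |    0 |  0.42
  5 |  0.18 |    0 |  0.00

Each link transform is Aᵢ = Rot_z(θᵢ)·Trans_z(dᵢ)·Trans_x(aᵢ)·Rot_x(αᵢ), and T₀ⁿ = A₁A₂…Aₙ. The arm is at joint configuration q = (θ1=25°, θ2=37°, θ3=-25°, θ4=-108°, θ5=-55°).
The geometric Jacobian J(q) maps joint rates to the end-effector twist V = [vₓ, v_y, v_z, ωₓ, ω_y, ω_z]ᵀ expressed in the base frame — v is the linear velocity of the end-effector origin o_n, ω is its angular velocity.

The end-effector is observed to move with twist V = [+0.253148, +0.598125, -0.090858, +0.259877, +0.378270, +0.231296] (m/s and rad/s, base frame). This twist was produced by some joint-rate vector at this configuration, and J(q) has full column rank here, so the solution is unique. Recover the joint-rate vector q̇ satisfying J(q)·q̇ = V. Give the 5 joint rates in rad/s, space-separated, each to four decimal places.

0.7560 -0.2330 -0.9050 0.3880 -0.1400

o_n = [0.6941, -0.6603, 0.7745]
J₁: ẑ×o_n = [0.6603, 0.6941, -0.0000], ω = ẑ
J2: z=[0.4226, -0.9063, 0.0000] o=[0.6797, 0.3170, 0.5500] → [-0.2034, -0.0949, -0.4000, 0.4226, -0.9063, 0.0000]
J3: z=[-0.5454, -0.2543, 0.7986] o=[1.0056, 0.0717, 0.6944] → [0.5643, -0.2052, 0.3200, -0.5454, -0.2543, 0.7986]
J4: z=[-0.5454, -0.2543, 0.7986] o=[1.1809, 0.0555, 0.8090] → [0.5805, -0.4076, 0.2666, -0.5454, -0.2543, 0.7986]
J5: z=[-0.5454, -0.2543, 0.7986] o=[0.8337, -0.6229, 0.8817] → [0.0572, -0.1700, -0.0151, -0.5454, -0.2543, 0.7986]
q̇ = J⁺·V = [0.7560, -0.2330, -0.9050, 0.3880, -0.1400]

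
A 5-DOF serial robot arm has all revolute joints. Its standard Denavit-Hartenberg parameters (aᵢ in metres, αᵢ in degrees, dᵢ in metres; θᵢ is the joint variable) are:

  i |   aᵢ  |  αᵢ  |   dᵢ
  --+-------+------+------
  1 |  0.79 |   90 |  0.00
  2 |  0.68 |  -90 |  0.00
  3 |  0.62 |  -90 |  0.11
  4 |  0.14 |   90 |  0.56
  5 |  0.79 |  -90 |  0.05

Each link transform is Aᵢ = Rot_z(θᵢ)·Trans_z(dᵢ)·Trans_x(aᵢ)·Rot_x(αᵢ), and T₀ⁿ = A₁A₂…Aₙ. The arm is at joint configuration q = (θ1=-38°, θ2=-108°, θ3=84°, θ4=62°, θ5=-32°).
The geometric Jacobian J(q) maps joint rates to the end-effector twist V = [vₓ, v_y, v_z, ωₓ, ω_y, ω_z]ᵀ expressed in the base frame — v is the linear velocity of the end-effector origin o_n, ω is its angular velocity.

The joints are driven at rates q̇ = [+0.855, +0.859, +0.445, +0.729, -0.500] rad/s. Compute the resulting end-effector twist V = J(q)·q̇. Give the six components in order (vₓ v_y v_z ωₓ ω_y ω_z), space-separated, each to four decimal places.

-0.8388 -0.1278 -0.4200 -0.4069 -1.2327 1.5234

o_n = [0.6772, 0.8077, -0.4371]
J₁: ẑ×o_n = [-0.8077, 0.6772, 0.0000], ω = ẑ
J2: z=[-0.6157, -0.7880, 0.0000] o=[0.6225, -0.4864, 0.0000] → [0.3444, -0.2691, -0.7536, -0.6157, -0.7880, 0.0000]
J3: z=[0.7494, -0.5855, -0.3090] o=[0.4569, -0.3570, -0.6467] → [0.2372, -0.2252, 1.0019, 0.7494, -0.5855, -0.3090]
J4: z=[0.3065, -0.1068, 0.9458] o=[0.9032, 0.0768, -0.7423] → [-0.7240, -0.3073, 0.1999, 0.3065, -0.1068, 0.9458]
J5: z=[0.8700, 0.4346, -0.2329] o=[1.0208, 0.1422, -0.1810] → [0.0437, 0.3028, 0.7284, 0.8700, 0.4346, -0.2329]
V = J·q̇ = [-0.8388, -0.1278, -0.4200, -0.4069, -1.2327, 1.5234]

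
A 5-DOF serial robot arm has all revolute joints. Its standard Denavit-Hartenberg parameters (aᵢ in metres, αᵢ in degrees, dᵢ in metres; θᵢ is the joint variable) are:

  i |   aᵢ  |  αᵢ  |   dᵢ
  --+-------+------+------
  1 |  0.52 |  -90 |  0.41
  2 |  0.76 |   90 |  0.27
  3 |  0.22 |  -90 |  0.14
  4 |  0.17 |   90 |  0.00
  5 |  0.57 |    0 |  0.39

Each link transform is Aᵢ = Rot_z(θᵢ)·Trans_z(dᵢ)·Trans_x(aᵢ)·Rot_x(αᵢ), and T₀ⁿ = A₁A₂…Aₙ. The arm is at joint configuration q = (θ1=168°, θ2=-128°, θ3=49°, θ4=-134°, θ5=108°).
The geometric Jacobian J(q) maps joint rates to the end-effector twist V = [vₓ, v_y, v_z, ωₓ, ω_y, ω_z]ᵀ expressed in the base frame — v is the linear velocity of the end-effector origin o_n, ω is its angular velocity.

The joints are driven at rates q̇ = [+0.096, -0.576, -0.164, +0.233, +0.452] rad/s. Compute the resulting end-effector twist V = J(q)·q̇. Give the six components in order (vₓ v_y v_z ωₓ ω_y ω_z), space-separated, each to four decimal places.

0.2342 -0.1955 0.1616 -0.4638 0.7820 0.0836

o_n = [-0.5451, -0.4803, 0.7407]
J₁: ẑ×o_n = [0.4803, -0.5451, 0.0000], ω = ẑ
J2: z=[-0.2079, -0.9781, 0.0000] o=[-0.5086, 0.1081, 0.4100] → [-0.3235, 0.0688, 0.0866, -0.2079, -0.9781, 0.0000]
J3: z=[0.7708, -0.1638, -0.6157] o=[-0.1071, -0.2533, 1.0089] → [-0.0959, 0.4764, -0.2468, 0.7708, -0.1638, -0.6157]
J4: z=[-0.5909, -0.5451, -0.5947] o=[0.0532, -0.4571, 1.0364] → [0.1474, 0.1811, -0.3124, -0.5909, -0.5451, -0.5947]
J5: z=[-0.7068, 0.7052, 0.0558] o=[0.1193, -0.3800, 0.9001] → [-0.1068, -0.1497, 0.5395, -0.7068, 0.7052, 0.0558]
V = J·q̇ = [0.2342, -0.1955, 0.1616, -0.4638, 0.7820, 0.0836]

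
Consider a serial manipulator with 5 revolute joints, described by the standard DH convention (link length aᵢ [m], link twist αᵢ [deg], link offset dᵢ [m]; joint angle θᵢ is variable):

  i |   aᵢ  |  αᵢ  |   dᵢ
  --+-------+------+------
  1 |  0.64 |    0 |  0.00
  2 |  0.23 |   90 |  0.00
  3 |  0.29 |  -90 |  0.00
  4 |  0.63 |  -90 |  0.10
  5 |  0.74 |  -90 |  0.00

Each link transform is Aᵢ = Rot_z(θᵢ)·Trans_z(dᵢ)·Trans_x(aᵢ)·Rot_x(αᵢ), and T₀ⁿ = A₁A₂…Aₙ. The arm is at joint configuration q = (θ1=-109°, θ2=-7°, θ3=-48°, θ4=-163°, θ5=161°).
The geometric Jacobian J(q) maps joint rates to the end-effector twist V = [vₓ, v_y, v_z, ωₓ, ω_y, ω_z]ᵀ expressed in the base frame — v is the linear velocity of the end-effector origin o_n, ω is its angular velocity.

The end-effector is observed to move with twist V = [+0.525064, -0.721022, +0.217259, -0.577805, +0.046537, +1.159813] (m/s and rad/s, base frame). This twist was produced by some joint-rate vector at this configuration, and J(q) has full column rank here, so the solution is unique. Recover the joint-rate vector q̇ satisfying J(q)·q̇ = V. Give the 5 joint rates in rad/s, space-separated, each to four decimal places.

0.3920 0.9130 -0.2760 0.0600 0.8530

o_n = [-0.3496, -0.9411, -0.3593]
J₁: ẑ×o_n = [0.9411, -0.3496, 0.0000], ω = ẑ
J2: z=[0.0000, 0.0000, 1.0000] o=[-0.2084, -0.6051, 0.0000] → [0.3360, -0.1412, 0.0000, 0.0000, 0.0000, 1.0000]
J3: z=[-0.8988, 0.4384, 0.0000] o=[-0.3092, -0.8119, 0.0000] → [-0.1575, -0.3230, 0.1339, -0.8988, 0.4384, 0.0000]
J4: z=[-0.3258, -0.6679, 0.6691] o=[-0.3943, -0.9863, -0.2155] → [0.0659, -0.0170, 0.0151, -0.3258, -0.6679, 0.6691]
J5: z=[-0.9453, 0.2434, -0.2173] o=[-0.4157, -0.6100, 0.2991] → [-0.2322, -0.6368, 0.2970, -0.9453, 0.2434, -0.2173]
q̇ = J⁺·V = [0.3920, 0.9130, -0.2760, 0.0600, 0.8530]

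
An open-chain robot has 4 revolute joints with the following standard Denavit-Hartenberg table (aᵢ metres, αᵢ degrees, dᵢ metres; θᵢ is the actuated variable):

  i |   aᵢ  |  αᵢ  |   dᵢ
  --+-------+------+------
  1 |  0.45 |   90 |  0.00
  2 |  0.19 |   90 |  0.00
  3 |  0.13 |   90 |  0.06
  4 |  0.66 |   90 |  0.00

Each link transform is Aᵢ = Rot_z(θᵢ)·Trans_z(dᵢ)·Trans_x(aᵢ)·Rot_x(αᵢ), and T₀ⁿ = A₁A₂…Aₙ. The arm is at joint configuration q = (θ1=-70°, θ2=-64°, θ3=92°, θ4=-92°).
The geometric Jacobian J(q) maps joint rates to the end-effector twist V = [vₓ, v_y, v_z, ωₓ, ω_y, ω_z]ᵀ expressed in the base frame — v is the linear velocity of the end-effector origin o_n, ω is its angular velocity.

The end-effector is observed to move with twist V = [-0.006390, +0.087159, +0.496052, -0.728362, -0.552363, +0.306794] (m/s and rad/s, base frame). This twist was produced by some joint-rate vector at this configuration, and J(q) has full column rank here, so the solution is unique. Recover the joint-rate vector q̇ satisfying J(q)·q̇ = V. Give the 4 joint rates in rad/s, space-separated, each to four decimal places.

-0.1640 0.8840 -0.4490 -0.3050

o_n = [0.2657, -1.0426, 0.0954]
J₁: ẑ×o_n = [1.0426, 0.2657, -0.0000], ω = ẑ
J2: z=[-0.9397, -0.3420, 0.0000] o=[0.1539, -0.4229, 0.0000] → [-0.0326, 0.0897, 0.6206, -0.9397, -0.3420, 0.0000]
J3: z=[-0.3074, 0.8446, -0.4384] o=[0.1824, -0.5011, -0.1708] → [-0.0125, 0.0453, 0.0961, -0.3074, 0.8446, -0.4384]
J4: z=[0.1170, -0.4236, -0.8982] o=[0.0412, -0.4930, -0.1930] → [-0.6158, -0.2354, 0.0308, 0.1170, -0.4236, -0.8982]
q̇ = J⁺·V = [-0.1640, 0.8840, -0.4490, -0.3050]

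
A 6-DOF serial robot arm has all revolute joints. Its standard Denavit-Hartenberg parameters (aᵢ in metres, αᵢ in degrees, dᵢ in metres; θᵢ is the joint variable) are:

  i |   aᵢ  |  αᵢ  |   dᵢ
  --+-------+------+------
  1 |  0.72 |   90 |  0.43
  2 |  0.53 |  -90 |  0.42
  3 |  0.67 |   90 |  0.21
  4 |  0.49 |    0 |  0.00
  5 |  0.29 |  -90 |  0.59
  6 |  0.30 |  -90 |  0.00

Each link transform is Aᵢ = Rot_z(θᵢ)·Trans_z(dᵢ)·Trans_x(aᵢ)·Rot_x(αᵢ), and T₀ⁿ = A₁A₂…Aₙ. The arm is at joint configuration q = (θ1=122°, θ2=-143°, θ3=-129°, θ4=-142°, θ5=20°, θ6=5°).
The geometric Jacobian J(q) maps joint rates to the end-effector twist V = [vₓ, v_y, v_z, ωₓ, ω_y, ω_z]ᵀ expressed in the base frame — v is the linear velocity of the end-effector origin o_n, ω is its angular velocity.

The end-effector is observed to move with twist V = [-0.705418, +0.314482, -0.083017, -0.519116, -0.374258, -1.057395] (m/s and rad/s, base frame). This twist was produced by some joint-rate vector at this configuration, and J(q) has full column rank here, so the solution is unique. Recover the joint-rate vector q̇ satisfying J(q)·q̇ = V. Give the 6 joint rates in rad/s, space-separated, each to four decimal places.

o_n = [-0.1100, 0.2577, 0.8361]
J₁: ẑ×o_n = [-0.2577, -0.1100, 0.0000], ω = ẑ
J2: z=[0.8480, 0.5299, 0.0000] o=[-0.3815, 0.6106, 0.4300] → [0.2152, -0.3444, -0.4432, 0.8480, 0.5299, 0.0000]
J3: z=[-0.3189, 0.5104, -0.7986] o=[0.1989, 0.4742, 0.1110] → [0.1971, 0.4780, 0.2267, -0.3189, 0.5104, -0.7986]
J4: z=[-0.8626, 0.1929, 0.4677] o=[0.3951, 1.1429, 0.1971] → [0.5372, 0.3150, 0.8610, -0.8626, 0.1929, 0.4677]
J5: z=[-0.8626, 0.1929, 0.4677] o=[0.3397, 0.6653, 0.2918] → [0.2956, 0.2592, 0.4383, -0.8626, 0.1929, 0.4677]
J6: z=[0.5020, 0.4403, 0.7444] o=[-0.1512, 0.5248, 0.7059] → [0.2562, -0.0347, -0.1522, 0.5020, 0.4403, 0.7444]
q̇ = J⁺·V = [0.5530, -0.5330, 0.8150, -0.7560, 0.0430, -0.8410]

0.5530 -0.5330 0.8150 -0.7560 0.0430 -0.8410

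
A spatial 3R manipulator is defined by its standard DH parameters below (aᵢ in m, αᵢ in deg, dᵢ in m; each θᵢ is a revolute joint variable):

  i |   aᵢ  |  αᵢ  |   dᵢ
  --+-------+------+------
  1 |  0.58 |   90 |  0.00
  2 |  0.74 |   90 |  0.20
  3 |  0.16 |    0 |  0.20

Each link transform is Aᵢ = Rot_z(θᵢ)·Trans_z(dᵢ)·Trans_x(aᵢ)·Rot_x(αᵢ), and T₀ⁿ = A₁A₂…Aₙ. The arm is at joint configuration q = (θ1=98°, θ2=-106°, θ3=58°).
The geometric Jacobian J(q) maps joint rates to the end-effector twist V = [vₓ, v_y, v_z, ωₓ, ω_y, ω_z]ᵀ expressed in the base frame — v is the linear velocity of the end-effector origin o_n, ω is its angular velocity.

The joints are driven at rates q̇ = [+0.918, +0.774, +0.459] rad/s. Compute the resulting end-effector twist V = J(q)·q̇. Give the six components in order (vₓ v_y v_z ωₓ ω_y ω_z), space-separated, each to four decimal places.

o_n = [0.3101, 0.2056, -0.7377]
J₁: ẑ×o_n = [-0.2056, 0.3101, 0.0000], ω = ẑ
J2: z=[0.9903, 0.1392, 0.0000] o=[-0.0807, 0.5744, 0.0000] → [-0.1027, 0.7305, -0.4196, 0.9903, 0.1392, 0.0000]
J3: z=[0.1338, -0.9519, 0.2756] o=[0.1457, 0.4002, -0.7113] → [0.0788, 0.0488, 0.1304, 0.1338, -0.9519, 0.2756]
V = J·q̇ = [-0.2320, 0.8725, -0.2649, 0.8279, -0.3292, 1.0445]

-0.2320 0.8725 -0.2649 0.8279 -0.3292 1.0445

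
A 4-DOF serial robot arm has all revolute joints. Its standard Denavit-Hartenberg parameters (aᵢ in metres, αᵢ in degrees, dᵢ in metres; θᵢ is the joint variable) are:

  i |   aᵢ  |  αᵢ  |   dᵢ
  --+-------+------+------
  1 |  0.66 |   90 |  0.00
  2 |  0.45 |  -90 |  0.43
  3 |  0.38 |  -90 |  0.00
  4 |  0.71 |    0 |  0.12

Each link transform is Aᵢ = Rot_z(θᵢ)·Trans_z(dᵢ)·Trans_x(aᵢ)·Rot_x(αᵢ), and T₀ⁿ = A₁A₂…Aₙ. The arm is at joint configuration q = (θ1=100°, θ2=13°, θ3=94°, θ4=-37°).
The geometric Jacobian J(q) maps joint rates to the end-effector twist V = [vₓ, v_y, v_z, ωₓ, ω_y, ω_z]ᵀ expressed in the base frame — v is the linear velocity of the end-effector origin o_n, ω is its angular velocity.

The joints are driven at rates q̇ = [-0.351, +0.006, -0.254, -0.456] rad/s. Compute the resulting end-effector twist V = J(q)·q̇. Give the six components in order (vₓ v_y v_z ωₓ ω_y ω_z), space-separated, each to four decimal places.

0.3661 0.4318 0.3095 -0.1123 0.4883 -0.4962

o_n = [-0.6413, 0.7209, 0.4758]
J₁: ẑ×o_n = [-0.7209, -0.6413, 0.0000], ω = ẑ
J2: z=[0.9848, 0.1736, 0.0000] o=[-0.1146, 0.6500, 0.0000] → [0.0826, -0.4685, 0.1613, 0.9848, 0.1736, 0.0000]
J3: z=[0.0391, -0.2215, 0.9744] o=[0.2327, 1.1564, 0.1012] → [0.3414, -0.8662, -0.2106, 0.0391, -0.2215, 0.9744]
J4: z=[0.2375, -0.9451, -0.2244] o=[-0.1361, 1.0652, 0.0953] → [-0.4369, 0.0230, -0.5592, 0.2375, -0.9451, -0.2244]
V = J·q̇ = [0.3661, 0.4318, 0.3095, -0.1123, 0.4883, -0.4962]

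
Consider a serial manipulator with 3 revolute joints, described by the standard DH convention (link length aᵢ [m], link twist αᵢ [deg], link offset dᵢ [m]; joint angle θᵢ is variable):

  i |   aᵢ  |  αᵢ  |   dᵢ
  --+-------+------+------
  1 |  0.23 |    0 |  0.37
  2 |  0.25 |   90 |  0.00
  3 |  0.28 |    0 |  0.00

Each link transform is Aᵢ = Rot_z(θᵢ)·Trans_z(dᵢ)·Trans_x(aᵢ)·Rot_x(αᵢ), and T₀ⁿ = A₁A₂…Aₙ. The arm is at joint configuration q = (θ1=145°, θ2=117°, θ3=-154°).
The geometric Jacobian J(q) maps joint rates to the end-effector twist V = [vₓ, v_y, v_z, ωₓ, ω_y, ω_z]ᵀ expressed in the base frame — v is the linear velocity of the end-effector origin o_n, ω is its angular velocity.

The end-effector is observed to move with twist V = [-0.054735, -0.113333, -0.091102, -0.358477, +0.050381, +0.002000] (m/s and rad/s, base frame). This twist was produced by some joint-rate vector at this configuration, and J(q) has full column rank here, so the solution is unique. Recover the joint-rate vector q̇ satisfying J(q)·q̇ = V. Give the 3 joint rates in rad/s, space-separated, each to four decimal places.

0.3680 -0.3660 0.3620

o_n = [-0.1882, 0.1336, 0.2473]
J₁: ẑ×o_n = [-0.1336, -0.1882, 0.0000], ω = ẑ
J2: z=[0.0000, 0.0000, 1.0000] o=[-0.1884, 0.1319, 0.3700] → [-0.0016, 0.0002, 0.0000, 0.0000, 0.0000, 1.0000]
J3: z=[-0.9903, 0.1392, 0.0000] o=[-0.2232, -0.1156, 0.3700] → [-0.0171, -0.1215, -0.2517, -0.9903, 0.1392, 0.0000]
q̇ = J⁺·V = [0.3680, -0.3660, 0.3620]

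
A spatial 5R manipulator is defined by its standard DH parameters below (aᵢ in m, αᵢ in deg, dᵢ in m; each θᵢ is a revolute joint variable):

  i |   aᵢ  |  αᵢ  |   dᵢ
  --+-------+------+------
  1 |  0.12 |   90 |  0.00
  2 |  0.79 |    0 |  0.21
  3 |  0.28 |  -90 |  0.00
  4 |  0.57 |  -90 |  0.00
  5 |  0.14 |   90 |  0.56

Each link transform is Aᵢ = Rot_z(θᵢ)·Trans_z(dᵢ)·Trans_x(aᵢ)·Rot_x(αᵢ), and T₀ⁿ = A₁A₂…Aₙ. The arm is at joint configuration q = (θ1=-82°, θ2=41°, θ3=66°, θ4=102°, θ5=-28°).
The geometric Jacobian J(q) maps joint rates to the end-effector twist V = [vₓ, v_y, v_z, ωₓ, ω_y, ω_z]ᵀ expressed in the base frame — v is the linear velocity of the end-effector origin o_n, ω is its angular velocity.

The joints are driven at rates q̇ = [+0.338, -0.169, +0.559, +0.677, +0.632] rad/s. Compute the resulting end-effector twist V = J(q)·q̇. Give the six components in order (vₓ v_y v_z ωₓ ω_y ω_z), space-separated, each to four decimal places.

-0.1204 -0.3383 -0.4276 -0.5813 0.3896 -0.4511

o_n = [0.4563, -0.7173, 0.1051]
J₁: ẑ×o_n = [0.7173, 0.4563, -0.0000], ω = ẑ
J2: z=[-0.9903, -0.1392, 0.0000] o=[0.0167, -0.1188, 0.0000] → [-0.0146, 0.1041, 0.6538, -0.9903, -0.1392, 0.0000]
J3: z=[-0.9903, -0.1392, 0.0000] o=[-0.1083, -0.7385, 0.5183] → [0.0575, -0.4092, 0.0576, -0.9903, -0.1392, 0.0000]
J4: z=[-0.1331, 0.9470, -0.2924] o=[-0.1197, -0.6574, 0.7861] → [-0.6624, -0.2590, -0.5375, -0.1331, 0.9470, -0.2924]
J5: z=[-0.1661, -0.3121, -0.9354] o=[0.4373, -0.6141, 0.6727] → [0.0807, -0.1121, 0.0231, -0.1661, -0.3121, -0.9354]
V = J·q̇ = [-0.1204, -0.3383, -0.4276, -0.5813, 0.3896, -0.4511]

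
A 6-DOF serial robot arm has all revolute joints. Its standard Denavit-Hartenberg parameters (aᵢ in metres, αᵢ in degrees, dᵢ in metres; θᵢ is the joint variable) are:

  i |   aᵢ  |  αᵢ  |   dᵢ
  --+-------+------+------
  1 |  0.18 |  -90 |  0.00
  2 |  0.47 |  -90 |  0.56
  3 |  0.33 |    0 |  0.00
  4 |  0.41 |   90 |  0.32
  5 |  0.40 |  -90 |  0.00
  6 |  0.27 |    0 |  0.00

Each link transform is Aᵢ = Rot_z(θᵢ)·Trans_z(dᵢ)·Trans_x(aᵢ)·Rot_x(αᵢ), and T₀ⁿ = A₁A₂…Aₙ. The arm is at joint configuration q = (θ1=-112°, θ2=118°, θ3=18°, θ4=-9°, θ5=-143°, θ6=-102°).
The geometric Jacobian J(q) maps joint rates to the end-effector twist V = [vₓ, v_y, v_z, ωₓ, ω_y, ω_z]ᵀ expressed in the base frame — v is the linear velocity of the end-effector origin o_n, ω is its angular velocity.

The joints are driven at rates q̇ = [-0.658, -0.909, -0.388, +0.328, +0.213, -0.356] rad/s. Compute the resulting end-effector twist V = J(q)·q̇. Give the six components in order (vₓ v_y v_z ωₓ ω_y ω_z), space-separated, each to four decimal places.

o_n = [0.7855, 0.0817, -0.7936]
J₁: ẑ×o_n = [-0.0817, 0.7855, 0.0000], ω = ẑ
J2: z=[0.9272, -0.3746, 0.0000] o=[-0.0674, -0.1669, 0.0000] → [0.2973, 0.7358, 0.5500, 0.9272, -0.3746, 0.0000]
J3: z=[0.3308, 0.8187, 0.4695] o=[0.5345, -0.1721, -0.4150] → [-0.4291, 0.2431, -0.1216, 0.3308, 0.8187, 0.4695]
J4: z=[0.3308, 0.8187, 0.4695] o=[0.4951, 0.0027, -0.6921] → [-0.1201, 0.1699, -0.2116, 0.3308, 0.8187, 0.4695]
J5: z=[0.9433, -0.3019, -0.1381] o=[0.6127, 0.4650, -0.8994] → [-0.0849, -0.1237, -0.3094, 0.9433, -0.3019, -0.1381]
J6: z=[-0.2469, -0.3598, -0.8998] o=[0.5239, 0.1119, -0.7338] → [-0.0057, -0.2501, 0.1016, -0.2469, -0.3598, -0.8998]
V = J·q̇ = [-0.1055, -1.1616, -0.6242, -0.5738, 0.3552, -0.3953]

-0.1055 -1.1616 -0.6242 -0.5738 0.3552 -0.3953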